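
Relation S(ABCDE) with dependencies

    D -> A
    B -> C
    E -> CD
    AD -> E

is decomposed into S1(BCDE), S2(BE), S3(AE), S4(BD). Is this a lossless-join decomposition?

Yes

Chase test. Columns are ABCDE; row i has aⱼ where attribute j ∈ Si, else bᵢⱼ.
Initial tableau (one row per fragment):
  row 1: b11 a2 a3 a4 a5
  row 2: b21 a2 b23 b24 a5
  row 3: a1 b32 b33 b34 a5
  row 4: b41 a2 b43 a4 b45
Rows 1 and 4 agree on D; apply D→A and equate their A entries.
Rows 1 and 2 agree on B; apply B→C and equate their C entries.
Rows 1 and 4 agree on B; apply B→C and equate their C entries.
Rows 1 and 2 agree on E; apply E→CD and equate their CD entries.
Rows 1 and 3 agree on E; apply E→CD and equate their CD entries.
Rows 1 and 4 agree on AD; apply AD→E and equate their E entries.
Rows 1 and 2 agree on D; apply D→A and equate their A entries.
Rows 1 and 3 agree on D; apply D→A and equate their A entries.
Row 1 is now all distinguished symbols — the join is lossless.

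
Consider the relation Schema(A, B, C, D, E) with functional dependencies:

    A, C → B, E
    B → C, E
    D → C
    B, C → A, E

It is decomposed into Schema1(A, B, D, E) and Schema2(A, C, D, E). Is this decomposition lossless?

Yes

Common attributes: Schema1 ∩ Schema2 = {A, D, E}.
Closure of {A, D, E}: D → C applies, adding C; A, C → B, E applies, adding B. So (A, D, E)⁺ = {A, B, C, D, E}.
This closure contains every attribute of Schema1, so Schema1 ∩ Schema2 → Schema1. The join is lossless.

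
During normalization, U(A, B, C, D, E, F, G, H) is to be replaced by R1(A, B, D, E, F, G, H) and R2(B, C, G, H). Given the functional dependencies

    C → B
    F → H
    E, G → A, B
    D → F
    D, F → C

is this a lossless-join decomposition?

Common attributes: R1 ∩ R2 = {B, G, H}.
No dependency enlarges {B, G, H}, so (B, G, H)⁺ = {B, G, H}.
The closure contains neither all of R1 = {A, B, D, E, F, G, H} nor all of R2 = {B, C, G, H}, so the common attributes are not a superkey of either fragment. The join is lossy.

No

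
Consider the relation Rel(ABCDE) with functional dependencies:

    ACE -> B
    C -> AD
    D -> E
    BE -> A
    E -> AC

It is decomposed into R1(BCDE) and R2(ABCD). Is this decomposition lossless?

Yes

Common attributes: R1 ∩ R2 = {BCD}.
Closure of {BCD}: C → AD applies, adding A; D → E applies, adding E. So (BCD)⁺ = {ABCDE}.
This closure contains every attribute of R1, so R1 ∩ R2 → R1. The join is lossless.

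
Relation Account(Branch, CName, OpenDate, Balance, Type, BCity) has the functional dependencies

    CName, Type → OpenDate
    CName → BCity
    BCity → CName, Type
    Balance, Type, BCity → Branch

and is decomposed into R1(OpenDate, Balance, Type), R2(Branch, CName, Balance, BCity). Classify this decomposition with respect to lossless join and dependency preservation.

Lossless test: (Balance)⁺ = {Balance}, which is a superkey of neither fragment — lossy.
Dependency preservation: the restricted closure of {CName, Type} across the fragments never reaches {OpenDate}, so CName, Type → OpenDate cannot be enforced without a join — not preserved.

lossy and not dependency-preserving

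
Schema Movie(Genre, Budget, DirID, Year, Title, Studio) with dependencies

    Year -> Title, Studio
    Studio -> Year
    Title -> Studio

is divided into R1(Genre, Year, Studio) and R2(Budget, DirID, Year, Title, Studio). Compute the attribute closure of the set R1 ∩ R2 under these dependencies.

Year, Title, Studio

R1 ∩ R2 = {Year, Studio}.
Year → Title, Studio applies, adding Title
Closure: {Year, Title, Studio}.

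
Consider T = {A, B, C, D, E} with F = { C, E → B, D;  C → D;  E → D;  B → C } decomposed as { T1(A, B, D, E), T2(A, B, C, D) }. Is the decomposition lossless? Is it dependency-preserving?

lossless but not dependency-preserving

Lossless test: (A, B, D)⁺ = {A, B, C, D}, which contains all of one fragment — lossless.
Dependency preservation: the restricted closure of {C, E} across the fragments never reaches {B, D}, so C, E → B, D cannot be enforced without a join — not preserved.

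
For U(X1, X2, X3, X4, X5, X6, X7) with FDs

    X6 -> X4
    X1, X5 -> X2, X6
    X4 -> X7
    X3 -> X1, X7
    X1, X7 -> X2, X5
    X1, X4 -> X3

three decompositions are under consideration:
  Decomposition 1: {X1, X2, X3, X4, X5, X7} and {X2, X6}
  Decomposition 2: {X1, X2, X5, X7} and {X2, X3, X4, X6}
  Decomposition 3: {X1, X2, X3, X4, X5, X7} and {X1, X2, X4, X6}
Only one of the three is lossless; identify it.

Decomposition 3

Decomposition 1: common = {X2}, closure = {X2} → lossy.
Decomposition 2: common = {X2}, closure = {X2} → lossy.
Decomposition 3: common = {X1, X2, X4}, closure = {X1, X2, X3, X4, X5, X6, X7} → lossless.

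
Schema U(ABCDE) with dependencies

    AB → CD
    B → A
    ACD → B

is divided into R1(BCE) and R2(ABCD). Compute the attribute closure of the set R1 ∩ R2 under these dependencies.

ABCD

R1 ∩ R2 = {BC}.
B → A applies, adding A
AB → CD applies, adding D
Closure: {ABCD}.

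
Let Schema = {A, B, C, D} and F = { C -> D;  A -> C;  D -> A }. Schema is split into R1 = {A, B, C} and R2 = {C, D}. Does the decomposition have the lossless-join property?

Common attributes: R1 ∩ R2 = {C}.
Closure of {C}: C → D applies, adding D; D → A applies, adding A. So (C)⁺ = {A, C, D}.
This closure contains every attribute of R2, so R1 ∩ R2 → R2. The join is lossless.

Yes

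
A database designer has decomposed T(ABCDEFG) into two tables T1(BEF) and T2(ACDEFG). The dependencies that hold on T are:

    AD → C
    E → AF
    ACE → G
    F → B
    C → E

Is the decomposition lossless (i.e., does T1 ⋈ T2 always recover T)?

Yes

Common attributes: T1 ∩ T2 = {EF}.
Closure of {EF}: E → AF applies, adding A; F → B applies, adding B. So (EF)⁺ = {ABEF}.
This closure contains every attribute of T1, so T1 ∩ T2 → T1. The join is lossless.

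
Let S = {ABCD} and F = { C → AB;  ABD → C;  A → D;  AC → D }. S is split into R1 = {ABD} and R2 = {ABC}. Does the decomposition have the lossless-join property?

Yes

Common attributes: R1 ∩ R2 = {AB}.
Closure of {AB}: A → D applies, adding D; ABD → C applies, adding C. So (AB)⁺ = {ABCD}.
This closure contains every attribute of R1, so R1 ∩ R2 → R1. The join is lossless.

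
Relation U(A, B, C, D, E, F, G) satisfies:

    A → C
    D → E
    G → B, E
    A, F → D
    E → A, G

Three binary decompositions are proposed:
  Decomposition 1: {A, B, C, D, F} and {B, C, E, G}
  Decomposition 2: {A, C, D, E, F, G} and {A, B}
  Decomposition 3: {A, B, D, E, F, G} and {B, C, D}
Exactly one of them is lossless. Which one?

Decomposition 1: common = {B, C}, closure = {B, C} → lossy.
Decomposition 2: common = {A}, closure = {A, C} → lossy.
Decomposition 3: common = {B, D}, closure = {A, B, C, D, E, G} → lossless.

Decomposition 3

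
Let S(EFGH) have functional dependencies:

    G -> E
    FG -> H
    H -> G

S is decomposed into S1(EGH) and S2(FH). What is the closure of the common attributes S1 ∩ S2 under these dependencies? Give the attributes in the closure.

S1 ∩ S2 = {H}.
H → G applies, adding G
G → E applies, adding E
Closure: {EGH}.

EGH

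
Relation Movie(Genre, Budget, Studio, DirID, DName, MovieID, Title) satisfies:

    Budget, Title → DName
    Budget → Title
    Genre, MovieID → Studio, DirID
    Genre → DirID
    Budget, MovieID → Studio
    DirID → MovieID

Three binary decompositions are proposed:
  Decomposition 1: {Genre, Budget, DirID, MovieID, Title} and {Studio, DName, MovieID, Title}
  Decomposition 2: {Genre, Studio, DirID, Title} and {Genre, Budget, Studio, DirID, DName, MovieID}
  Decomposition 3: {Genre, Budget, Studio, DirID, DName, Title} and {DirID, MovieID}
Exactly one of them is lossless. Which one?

Decomposition 3

Decomposition 1: common = {MovieID, Title}, closure = {MovieID, Title} → lossy.
Decomposition 2: common = {Genre, Studio, DirID}, closure = {Genre, Studio, DirID, MovieID} → lossy.
Decomposition 3: common = {DirID}, closure = {DirID, MovieID} → lossless.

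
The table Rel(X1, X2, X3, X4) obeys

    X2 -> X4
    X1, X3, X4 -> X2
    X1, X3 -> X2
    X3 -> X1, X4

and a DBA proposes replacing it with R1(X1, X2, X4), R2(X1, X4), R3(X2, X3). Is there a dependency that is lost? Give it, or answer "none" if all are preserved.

Check X3 → X1, X4: no single fragment contains all of {X1, X3, X4}, and the restricted closure of {X3} across the fragments never reaches {X1, X4}.
X2 → X4 is preserved.
X1, X3, X4 → X2 is preserved.
X1, X3 → X2 is preserved.

X3 -> X1, X4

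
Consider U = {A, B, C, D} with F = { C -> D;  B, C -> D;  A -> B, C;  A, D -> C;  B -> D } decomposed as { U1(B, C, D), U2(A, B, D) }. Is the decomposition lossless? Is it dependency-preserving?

lossy and not dependency-preserving

Lossless test: (B, D)⁺ = {B, D}, which is a superkey of neither fragment — lossy.
Dependency preservation: the restricted closure of {A} across the fragments never reaches {B, C}, so A → B, C cannot be enforced without a join — not preserved.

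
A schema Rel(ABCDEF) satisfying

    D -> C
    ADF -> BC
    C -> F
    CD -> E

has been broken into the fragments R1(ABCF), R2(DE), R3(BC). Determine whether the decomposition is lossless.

Chase test. Columns are ABCDEF; row i has aⱼ where attribute j ∈ Ri, else bᵢⱼ.
Initial tableau (one row per fragment):
  row 1: a1 a2 a3 b14 b15 a6
  row 2: b21 b22 b23 a4 a5 b26
  row 3: b31 a2 a3 b34 b35 b36
Rows 1 and 3 agree on C; apply C→F and equate their F entries.
No row becomes fully distinguished — the join is lossy.

No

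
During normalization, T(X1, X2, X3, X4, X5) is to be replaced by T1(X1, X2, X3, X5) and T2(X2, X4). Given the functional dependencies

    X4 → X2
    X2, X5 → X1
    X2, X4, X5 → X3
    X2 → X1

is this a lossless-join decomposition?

No

Common attributes: T1 ∩ T2 = {X2}.
Closure of {X2}: X2 → X1 applies, adding X1. So (X2)⁺ = {X1, X2}.
The closure contains neither all of T1 = {X1, X2, X3, X5} nor all of T2 = {X2, X4}, so the common attributes are not a superkey of either fragment. The join is lossy.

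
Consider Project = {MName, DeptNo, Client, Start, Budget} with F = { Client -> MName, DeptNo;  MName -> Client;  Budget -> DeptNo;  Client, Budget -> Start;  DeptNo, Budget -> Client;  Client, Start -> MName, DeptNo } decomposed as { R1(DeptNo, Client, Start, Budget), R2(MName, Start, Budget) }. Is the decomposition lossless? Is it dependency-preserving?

Lossless test: (Start, Budget)⁺ = {MName, DeptNo, Client, Start, Budget}, which contains all of one fragment — lossless.
Dependency preservation: the restricted closure of {Client} across the fragments never reaches {MName, DeptNo}, so Client → MName, DeptNo cannot be enforced without a join — not preserved.

lossless but not dependency-preserving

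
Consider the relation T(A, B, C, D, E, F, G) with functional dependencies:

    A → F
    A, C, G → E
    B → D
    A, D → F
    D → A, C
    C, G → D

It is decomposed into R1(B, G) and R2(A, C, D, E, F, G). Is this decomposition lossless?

Common attributes: R1 ∩ R2 = {G}.
No dependency enlarges {G}, so (G)⁺ = {G}.
The closure contains neither all of R1 = {B, G} nor all of R2 = {A, C, D, E, F, G}, so the common attributes are not a superkey of either fragment. The join is lossy.

No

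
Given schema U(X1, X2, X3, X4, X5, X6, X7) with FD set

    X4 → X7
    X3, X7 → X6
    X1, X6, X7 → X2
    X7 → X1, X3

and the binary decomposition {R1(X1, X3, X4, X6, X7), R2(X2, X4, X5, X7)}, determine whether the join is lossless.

Common attributes: R1 ∩ R2 = {X4, X7}.
Closure of {X4, X7}: X7 → X1, X3 applies, adding X1, X3; X3, X7 → X6 applies, adding X6; X1, X6, X7 → X2 applies, adding X2. So (X4, X7)⁺ = {X1, X2, X3, X4, X6, X7}.
This closure contains every attribute of R1, so R1 ∩ R2 → R1. The join is lossless.

Yes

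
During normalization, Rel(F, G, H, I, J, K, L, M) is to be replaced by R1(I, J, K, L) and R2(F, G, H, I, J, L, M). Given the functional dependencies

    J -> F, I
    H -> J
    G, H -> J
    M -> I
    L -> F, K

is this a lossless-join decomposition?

Common attributes: R1 ∩ R2 = {I, J, L}.
Closure of {I, J, L}: J → F, I applies, adding F; L → F, K applies, adding K. So (I, J, L)⁺ = {F, I, J, K, L}.
This closure contains every attribute of R1, so R1 ∩ R2 → R1. The join is lossless.

Yes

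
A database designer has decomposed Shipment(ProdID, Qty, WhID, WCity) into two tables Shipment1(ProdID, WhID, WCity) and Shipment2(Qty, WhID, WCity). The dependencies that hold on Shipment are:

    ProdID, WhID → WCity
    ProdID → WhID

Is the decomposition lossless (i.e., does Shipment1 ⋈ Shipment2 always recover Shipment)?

No

Common attributes: Shipment1 ∩ Shipment2 = {WhID, WCity}.
No dependency enlarges {WhID, WCity}, so (WhID, WCity)⁺ = {WhID, WCity}.
The closure contains neither all of Shipment1 = {ProdID, WhID, WCity} nor all of Shipment2 = {Qty, WhID, WCity}, so the common attributes are not a superkey of either fragment. The join is lossy.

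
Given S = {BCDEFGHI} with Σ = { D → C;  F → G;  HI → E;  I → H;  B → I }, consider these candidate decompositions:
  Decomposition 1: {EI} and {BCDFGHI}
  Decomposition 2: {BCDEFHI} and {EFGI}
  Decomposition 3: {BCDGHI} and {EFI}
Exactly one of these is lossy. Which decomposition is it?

Decomposition 1: common = {I}, closure = {EHI} → lossless.
Decomposition 2: common = {EFI}, closure = {EFGHI} → lossless.
Decomposition 3: common = {I}, closure = {EHI} → lossy.

Decomposition 3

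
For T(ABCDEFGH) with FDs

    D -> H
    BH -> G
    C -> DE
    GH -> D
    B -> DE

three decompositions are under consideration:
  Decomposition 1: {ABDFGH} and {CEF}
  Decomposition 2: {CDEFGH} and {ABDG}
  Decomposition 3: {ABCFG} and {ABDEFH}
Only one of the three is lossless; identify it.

Decomposition 1: common = {F}, closure = {F} → lossy.
Decomposition 2: common = {DG}, closure = {DGH} → lossy.
Decomposition 3: common = {ABF}, closure = {ABDEFGH} → lossless.

Decomposition 3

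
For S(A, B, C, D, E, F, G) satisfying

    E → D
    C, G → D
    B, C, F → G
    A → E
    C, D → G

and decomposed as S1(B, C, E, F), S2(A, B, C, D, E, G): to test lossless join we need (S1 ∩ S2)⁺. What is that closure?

B, C, D, E, G

S1 ∩ S2 = {B, C, E}.
E → D applies, adding D
C, D → G applies, adding G
Closure: {B, C, D, E, G}.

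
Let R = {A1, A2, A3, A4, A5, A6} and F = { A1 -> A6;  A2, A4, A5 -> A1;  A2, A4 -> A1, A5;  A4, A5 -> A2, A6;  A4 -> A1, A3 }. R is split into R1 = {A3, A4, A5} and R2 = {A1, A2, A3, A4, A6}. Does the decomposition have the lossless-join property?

No

Common attributes: R1 ∩ R2 = {A3, A4}.
Closure of {A3, A4}: A4 → A1, A3 applies, adding A1; A1 → A6 applies, adding A6. So (A3, A4)⁺ = {A1, A3, A4, A6}.
The closure contains neither all of R1 = {A3, A4, A5} nor all of R2 = {A1, A2, A3, A4, A6}, so the common attributes are not a superkey of either fragment. The join is lossy.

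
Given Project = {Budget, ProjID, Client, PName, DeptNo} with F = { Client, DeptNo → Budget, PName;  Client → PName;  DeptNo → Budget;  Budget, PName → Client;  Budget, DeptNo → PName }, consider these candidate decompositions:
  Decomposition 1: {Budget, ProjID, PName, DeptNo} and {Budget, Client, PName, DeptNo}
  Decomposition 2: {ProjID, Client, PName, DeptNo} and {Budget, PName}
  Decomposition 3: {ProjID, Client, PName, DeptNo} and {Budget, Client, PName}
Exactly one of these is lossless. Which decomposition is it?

Decomposition 1: common = {Budget, PName, DeptNo}, closure = {Budget, Client, PName, DeptNo} → lossless.
Decomposition 2: common = {PName}, closure = {PName} → lossy.
Decomposition 3: common = {Client, PName}, closure = {Client, PName} → lossy.

Decomposition 1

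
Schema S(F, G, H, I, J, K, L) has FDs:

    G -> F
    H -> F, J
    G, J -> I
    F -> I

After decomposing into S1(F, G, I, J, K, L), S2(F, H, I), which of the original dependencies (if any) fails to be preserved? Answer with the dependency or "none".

Check H → F, J: no single fragment contains all of {F, H, J}, and the restricted closure of {H} across the fragments never reaches {F, J}.
G → F is preserved.
G, J → I is preserved.
F → I is preserved.

H -> F, J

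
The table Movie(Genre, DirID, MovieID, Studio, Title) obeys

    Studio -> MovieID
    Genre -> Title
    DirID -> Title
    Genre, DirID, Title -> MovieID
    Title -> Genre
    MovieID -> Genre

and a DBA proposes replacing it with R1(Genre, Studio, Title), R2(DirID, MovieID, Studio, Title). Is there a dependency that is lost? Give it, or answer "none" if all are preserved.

none

Studio → MovieID lies within R2.
Genre → Title lies within R1.
DirID → Title lies within R2.
Genre, DirID, Title → MovieID: restricted closure across fragments reaches MovieID.
Title → Genre lies within R1.
MovieID → Genre: restricted closure across fragments reaches Genre.
Every dependency is enforceable on the fragments, so the decomposition is dependency-preserving.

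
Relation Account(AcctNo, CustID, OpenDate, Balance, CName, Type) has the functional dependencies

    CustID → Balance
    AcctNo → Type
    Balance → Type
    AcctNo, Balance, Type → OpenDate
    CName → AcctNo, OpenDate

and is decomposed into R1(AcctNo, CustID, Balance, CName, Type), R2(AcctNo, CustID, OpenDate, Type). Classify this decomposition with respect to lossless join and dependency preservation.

lossless but not dependency-preserving

Lossless test: (AcctNo, CustID, Type)⁺ = {AcctNo, CustID, OpenDate, Balance, Type}, which contains all of one fragment — lossless.
Dependency preservation: the restricted closure of {AcctNo, Balance, Type} across the fragments never reaches {OpenDate}, so AcctNo, Balance, Type → OpenDate cannot be enforced without a join — not preserved.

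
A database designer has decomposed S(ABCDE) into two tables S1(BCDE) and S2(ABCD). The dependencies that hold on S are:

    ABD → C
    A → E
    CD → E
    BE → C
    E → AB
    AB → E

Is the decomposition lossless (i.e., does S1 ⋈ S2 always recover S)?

Yes

Common attributes: S1 ∩ S2 = {BCD}.
Closure of {BCD}: CD → E applies, adding E; E → AB applies, adding A. So (BCD)⁺ = {ABCDE}.
This closure contains every attribute of S1, so S1 ∩ S2 → S1. The join is lossless.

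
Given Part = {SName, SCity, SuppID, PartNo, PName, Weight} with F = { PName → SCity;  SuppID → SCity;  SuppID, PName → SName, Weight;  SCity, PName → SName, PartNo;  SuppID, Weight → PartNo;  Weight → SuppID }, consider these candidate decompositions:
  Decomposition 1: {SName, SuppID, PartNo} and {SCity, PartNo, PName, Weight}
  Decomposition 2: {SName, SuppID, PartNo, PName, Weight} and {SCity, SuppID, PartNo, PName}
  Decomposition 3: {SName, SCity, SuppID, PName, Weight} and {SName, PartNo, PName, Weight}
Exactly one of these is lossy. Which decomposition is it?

Decomposition 1: common = {PartNo}, closure = {PartNo} → lossy.
Decomposition 2: common = {SuppID, PartNo, PName}, closure = {SName, SCity, SuppID, PartNo, PName, Weight} → lossless.
Decomposition 3: common = {SName, PName, Weight}, closure = {SName, SCity, SuppID, PartNo, PName, Weight} → lossless.

Decomposition 1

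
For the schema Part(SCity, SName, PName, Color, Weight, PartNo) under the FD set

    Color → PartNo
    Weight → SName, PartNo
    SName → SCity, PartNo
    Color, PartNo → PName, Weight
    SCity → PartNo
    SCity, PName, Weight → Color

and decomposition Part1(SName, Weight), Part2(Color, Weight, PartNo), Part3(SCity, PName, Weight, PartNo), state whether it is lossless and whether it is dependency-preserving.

lossy and not dependency-preserving

Lossless test (chase): Rows 1 and 2 agree on Weight; apply Weight→SName, PartNo and equate their SName, PartNo entries. Rows 1 and 3 agree on Weight; apply Weight→SName, PartNo and equate their SName, PartNo entries. Rows 1 and 2 agree on SName; apply SName→SCity, PartNo and equate their SCity, PartNo entries. Rows 1 and 3 agree on SName; apply SName→SCity, PartNo and equate their SCity, PartNo entries. No row becomes fully distinguished — the join is lossy.
Dependency preservation: the restricted closure of {SName} across the fragments never reaches {SCity, PartNo}, so SName → SCity, PartNo cannot be enforced without a join — not preserved.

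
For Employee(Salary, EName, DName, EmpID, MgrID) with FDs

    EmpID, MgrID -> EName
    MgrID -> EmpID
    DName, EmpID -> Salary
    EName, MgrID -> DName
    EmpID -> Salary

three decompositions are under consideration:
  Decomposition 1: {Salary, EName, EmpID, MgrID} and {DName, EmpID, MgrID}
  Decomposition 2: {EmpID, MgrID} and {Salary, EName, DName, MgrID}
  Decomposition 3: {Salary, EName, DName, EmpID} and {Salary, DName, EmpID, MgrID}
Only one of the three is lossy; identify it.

Decomposition 1: common = {EmpID, MgrID}, closure = {Salary, EName, DName, EmpID, MgrID} → lossless.
Decomposition 2: common = {MgrID}, closure = {Salary, EName, DName, EmpID, MgrID} → lossless.
Decomposition 3: common = {Salary, DName, EmpID}, closure = {Salary, DName, EmpID} → lossy.

Decomposition 3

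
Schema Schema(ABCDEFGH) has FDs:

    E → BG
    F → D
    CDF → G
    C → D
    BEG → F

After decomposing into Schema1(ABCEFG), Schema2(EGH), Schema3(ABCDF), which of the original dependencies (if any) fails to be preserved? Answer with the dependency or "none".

none

E → BG lies within Schema1.
F → D lies within Schema3.
CDF → G: restricted closure across fragments reaches G.
C → D lies within Schema3.
BEG → F lies within Schema1.
Every dependency is enforceable on the fragments, so the decomposition is dependency-preserving.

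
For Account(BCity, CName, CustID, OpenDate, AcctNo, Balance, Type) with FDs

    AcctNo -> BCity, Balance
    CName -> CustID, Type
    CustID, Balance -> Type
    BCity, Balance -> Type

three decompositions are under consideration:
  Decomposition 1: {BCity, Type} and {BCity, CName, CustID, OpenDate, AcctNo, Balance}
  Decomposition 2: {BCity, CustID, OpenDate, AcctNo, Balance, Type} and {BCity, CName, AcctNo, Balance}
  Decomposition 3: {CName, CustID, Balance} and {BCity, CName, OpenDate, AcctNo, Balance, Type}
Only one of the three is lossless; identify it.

Decomposition 1: common = {BCity}, closure = {BCity} → lossy.
Decomposition 2: common = {BCity, AcctNo, Balance}, closure = {BCity, AcctNo, Balance, Type} → lossy.
Decomposition 3: common = {CName, Balance}, closure = {CName, CustID, Balance, Type} → lossless.

Decomposition 3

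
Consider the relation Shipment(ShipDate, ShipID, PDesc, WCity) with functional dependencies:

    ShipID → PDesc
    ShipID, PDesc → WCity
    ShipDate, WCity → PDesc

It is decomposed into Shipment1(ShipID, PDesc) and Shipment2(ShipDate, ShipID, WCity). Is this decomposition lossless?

Yes

Common attributes: Shipment1 ∩ Shipment2 = {ShipID}.
Closure of {ShipID}: ShipID → PDesc applies, adding PDesc; ShipID, PDesc → WCity applies, adding WCity. So (ShipID)⁺ = {ShipID, PDesc, WCity}.
This closure contains every attribute of Shipment1, so Shipment1 ∩ Shipment2 → Shipment1. The join is lossless.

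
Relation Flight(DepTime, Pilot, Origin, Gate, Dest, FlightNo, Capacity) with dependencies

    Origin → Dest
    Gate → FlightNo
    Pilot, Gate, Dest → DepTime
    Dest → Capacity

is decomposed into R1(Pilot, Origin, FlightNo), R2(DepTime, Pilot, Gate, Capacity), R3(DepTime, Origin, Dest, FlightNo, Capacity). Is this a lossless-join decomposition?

No

Chase test. Columns are DepTime, Pilot, Origin, Gate, Dest, FlightNo, Capacity; row i has aⱼ where attribute j ∈ Ri, else bᵢⱼ.
Initial tableau (one row per fragment):
  row 1: b11 a2 a3 b14 b15 a6 b17
  row 2: a1 a2 b23 a4 b25 b26 a7
  row 3: a1 b32 a3 b34 a5 a6 a7
Rows 1 and 3 agree on Origin; apply Origin→Dest and equate their Dest entries.
Rows 1 and 3 agree on Dest; apply Dest→Capacity and equate their Capacity entries.
No row becomes fully distinguished — the join is lossy.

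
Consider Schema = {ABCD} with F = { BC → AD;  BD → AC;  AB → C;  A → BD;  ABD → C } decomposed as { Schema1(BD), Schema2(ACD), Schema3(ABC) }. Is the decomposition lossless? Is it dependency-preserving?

Lossless test (chase): Rows 2 and 3 agree on A; apply A→BD and equate their BD entries. Rows 1 and 2 agree on BD; apply BD→AC and equate their AC entries. Row 1 is now all distinguished symbols — the join is lossless.
Dependency preservation: the restricted closure of {BD} across the fragments never reaches {AC}, so BD → AC cannot be enforced without a join — not preserved.

lossless but not dependency-preserving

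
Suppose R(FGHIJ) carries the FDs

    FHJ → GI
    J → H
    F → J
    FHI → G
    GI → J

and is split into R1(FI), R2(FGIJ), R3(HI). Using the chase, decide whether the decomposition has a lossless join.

Chase test. Columns are FGHIJ; row i has aⱼ where attribute j ∈ Ri, else bᵢⱼ.
Initial tableau (one row per fragment):
  row 1: a1 b12 b13 a4 b15
  row 2: a1 a2 b23 a4 a5
  row 3: b31 b32 a3 a4 b35
Rows 1 and 2 agree on F; apply F→J and equate their J entries.
Rows 1 and 2 agree on J; apply J→H and equate their H entries.
Rows 1 and 2 agree on FHI; apply FHI→G and equate their G entries.
No row becomes fully distinguished — the join is lossy.

No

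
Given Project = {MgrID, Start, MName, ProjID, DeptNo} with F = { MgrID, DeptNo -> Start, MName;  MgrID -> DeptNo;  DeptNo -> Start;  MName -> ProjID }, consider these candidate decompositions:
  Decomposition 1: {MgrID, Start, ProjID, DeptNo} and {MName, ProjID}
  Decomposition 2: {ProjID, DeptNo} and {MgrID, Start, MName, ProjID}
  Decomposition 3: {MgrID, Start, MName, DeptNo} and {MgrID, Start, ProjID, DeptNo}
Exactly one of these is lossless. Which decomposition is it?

Decomposition 1: common = {ProjID}, closure = {ProjID} → lossy.
Decomposition 2: common = {ProjID}, closure = {ProjID} → lossy.
Decomposition 3: common = {MgrID, Start, DeptNo}, closure = {MgrID, Start, MName, ProjID, DeptNo} → lossless.

Decomposition 3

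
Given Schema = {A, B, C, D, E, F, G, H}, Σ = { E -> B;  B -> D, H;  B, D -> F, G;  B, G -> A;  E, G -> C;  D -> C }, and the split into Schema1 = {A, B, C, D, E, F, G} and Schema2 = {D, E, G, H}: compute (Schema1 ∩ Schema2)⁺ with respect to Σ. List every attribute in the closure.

Schema1 ∩ Schema2 = {D, E, G}.
E → B applies, adding B
B → D, H applies, adding H
B, D → F, G applies, adding F
B, G → A applies, adding A
E, G → C applies, adding C
Closure: {A, B, C, D, E, F, G, H}.

A, B, C, D, E, F, G, H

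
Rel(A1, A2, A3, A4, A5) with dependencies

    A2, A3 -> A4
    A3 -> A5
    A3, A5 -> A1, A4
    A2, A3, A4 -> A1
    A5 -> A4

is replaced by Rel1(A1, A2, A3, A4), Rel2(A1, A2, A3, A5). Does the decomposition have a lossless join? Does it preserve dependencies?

Lossless test: (A1, A2, A3)⁺ = {A1, A2, A3, A4, A5}, which contains all of one fragment — lossless.
Dependency preservation: the restricted closure of {A5} across the fragments never reaches {A4}, so A5 → A4 cannot be enforced without a join — not preserved.

lossless but not dependency-preserving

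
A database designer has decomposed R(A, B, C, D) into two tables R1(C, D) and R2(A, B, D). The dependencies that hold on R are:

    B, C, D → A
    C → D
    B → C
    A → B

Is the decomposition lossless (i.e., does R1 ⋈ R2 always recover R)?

No

Common attributes: R1 ∩ R2 = {D}.
No dependency enlarges {D}, so (D)⁺ = {D}.
The closure contains neither all of R1 = {C, D} nor all of R2 = {A, B, D}, so the common attributes are not a superkey of either fragment. The join is lossy.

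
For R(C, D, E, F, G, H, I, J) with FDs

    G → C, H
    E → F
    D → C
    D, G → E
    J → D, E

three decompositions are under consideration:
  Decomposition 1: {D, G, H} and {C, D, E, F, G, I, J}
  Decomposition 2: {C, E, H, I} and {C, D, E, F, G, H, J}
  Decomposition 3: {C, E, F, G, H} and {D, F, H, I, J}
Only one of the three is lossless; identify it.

Decomposition 1: common = {D, G}, closure = {C, D, E, F, G, H} → lossless.
Decomposition 2: common = {C, E, H}, closure = {C, E, F, H} → lossy.
Decomposition 3: common = {F, H}, closure = {F, H} → lossy.

Decomposition 1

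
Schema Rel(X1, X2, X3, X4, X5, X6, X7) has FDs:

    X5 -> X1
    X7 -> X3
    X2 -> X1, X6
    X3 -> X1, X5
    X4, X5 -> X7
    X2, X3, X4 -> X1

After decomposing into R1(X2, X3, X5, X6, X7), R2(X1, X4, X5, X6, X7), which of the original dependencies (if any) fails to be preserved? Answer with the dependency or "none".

Check X2 → X1, X6: no single fragment contains all of {X1, X2, X6}, and the restricted closure of {X2} across the fragments never reaches {X1, X6}.
X5 → X1 is preserved.
X7 → X3 is preserved.
X3 → X1, X5 is preserved.
X4, X5 → X7 is preserved.
X2, X3, X4 → X1 is preserved.

X2 -> X1, X6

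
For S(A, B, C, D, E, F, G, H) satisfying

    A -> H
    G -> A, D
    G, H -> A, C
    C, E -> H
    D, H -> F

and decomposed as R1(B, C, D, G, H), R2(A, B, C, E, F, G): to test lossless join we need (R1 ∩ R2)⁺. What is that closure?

R1 ∩ R2 = {B, C, G}.
G → A, D applies, adding A, D
A → H applies, adding H
D, H → F applies, adding F
Closure: {A, B, C, D, F, G, H}.

A, B, C, D, F, G, H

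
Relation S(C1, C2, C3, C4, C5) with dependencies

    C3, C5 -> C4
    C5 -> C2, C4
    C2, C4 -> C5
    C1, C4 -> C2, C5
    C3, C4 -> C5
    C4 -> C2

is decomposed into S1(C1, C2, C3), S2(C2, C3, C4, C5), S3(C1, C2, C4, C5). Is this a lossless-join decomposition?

Chase test. Columns are C1, C2, C3, C4, C5; row i has aⱼ where attribute j ∈ Si, else bᵢⱼ.
Initial tableau (one row per fragment):
  row 1: a1 a2 a3 b14 b15
  row 2: b21 a2 a3 a4 a5
  row 3: a1 a2 b33 a4 a5
No row becomes fully distinguished — the join is lossy.

No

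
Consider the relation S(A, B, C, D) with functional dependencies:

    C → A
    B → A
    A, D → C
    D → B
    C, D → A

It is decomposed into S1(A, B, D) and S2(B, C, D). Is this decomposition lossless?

Yes

Common attributes: S1 ∩ S2 = {B, D}.
Closure of {B, D}: B → A applies, adding A; A, D → C applies, adding C. So (B, D)⁺ = {A, B, C, D}.
This closure contains every attribute of S1, so S1 ∩ S2 → S1. The join is lossless.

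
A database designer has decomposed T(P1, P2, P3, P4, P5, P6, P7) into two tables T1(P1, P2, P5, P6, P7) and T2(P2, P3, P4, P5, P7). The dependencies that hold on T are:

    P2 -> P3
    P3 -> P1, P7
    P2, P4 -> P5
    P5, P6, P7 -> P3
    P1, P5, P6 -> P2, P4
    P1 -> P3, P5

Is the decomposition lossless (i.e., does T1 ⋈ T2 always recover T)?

No

Common attributes: T1 ∩ T2 = {P2, P5, P7}.
Closure of {P2, P5, P7}: P2 → P3 applies, adding P3; P3 → P1, P7 applies, adding P1. So (P2, P5, P7)⁺ = {P1, P2, P3, P5, P7}.
The closure contains neither all of T1 = {P1, P2, P5, P6, P7} nor all of T2 = {P2, P3, P4, P5, P7}, so the common attributes are not a superkey of either fragment. The join is lossy.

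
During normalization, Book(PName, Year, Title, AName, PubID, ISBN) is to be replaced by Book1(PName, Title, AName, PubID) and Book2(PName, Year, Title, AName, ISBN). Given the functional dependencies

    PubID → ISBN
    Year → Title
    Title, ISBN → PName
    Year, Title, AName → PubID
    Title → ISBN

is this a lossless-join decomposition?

No

Common attributes: Book1 ∩ Book2 = {PName, Title, AName}.
Closure of {PName, Title, AName}: Title → ISBN applies, adding ISBN. So (PName, Title, AName)⁺ = {PName, Title, AName, ISBN}.
The closure contains neither all of Book1 = {PName, Title, AName, PubID} nor all of Book2 = {PName, Year, Title, AName, ISBN}, so the common attributes are not a superkey of either fragment. The join is lossy.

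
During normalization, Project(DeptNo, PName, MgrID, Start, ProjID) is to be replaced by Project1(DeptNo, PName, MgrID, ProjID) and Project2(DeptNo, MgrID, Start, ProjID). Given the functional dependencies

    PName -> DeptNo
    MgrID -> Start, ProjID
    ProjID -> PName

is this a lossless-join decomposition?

Common attributes: Project1 ∩ Project2 = {DeptNo, MgrID, ProjID}.
Closure of {DeptNo, MgrID, ProjID}: MgrID → Start, ProjID applies, adding Start; ProjID → PName applies, adding PName. So (DeptNo, MgrID, ProjID)⁺ = {DeptNo, PName, MgrID, Start, ProjID}.
This closure contains every attribute of Project1, so Project1 ∩ Project2 → Project1. The join is lossless.

Yes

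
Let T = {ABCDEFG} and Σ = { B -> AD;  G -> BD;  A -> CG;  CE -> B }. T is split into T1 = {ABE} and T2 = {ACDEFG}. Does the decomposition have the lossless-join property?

Yes

Common attributes: T1 ∩ T2 = {AE}.
Closure of {AE}: A → CG applies, adding CG; CE → B applies, adding B; B → AD applies, adding D. So (AE)⁺ = {ABCDEG}.
This closure contains every attribute of T1, so T1 ∩ T2 → T1. The join is lossless.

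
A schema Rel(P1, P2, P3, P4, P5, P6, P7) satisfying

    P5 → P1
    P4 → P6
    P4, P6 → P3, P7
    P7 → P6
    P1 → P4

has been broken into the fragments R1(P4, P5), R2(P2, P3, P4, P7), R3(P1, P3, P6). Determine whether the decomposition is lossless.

Chase test. Columns are P1, P2, P3, P4, P5, P6, P7; row i has aⱼ where attribute j ∈ Ri, else bᵢⱼ.
Initial tableau (one row per fragment):
  row 1: b11 b12 b13 a4 a5 b16 b17
  row 2: b21 a2 a3 a4 b25 b26 a7
  row 3: a1 b32 a3 b34 b35 a6 b37
Rows 1 and 2 agree on P4; apply P4→P6 and equate their P6 entries.
Rows 1 and 2 agree on P4, P6; apply P4, P6→P3, P7 and equate their P3, P7 entries.
No row becomes fully distinguished — the join is lossy.

No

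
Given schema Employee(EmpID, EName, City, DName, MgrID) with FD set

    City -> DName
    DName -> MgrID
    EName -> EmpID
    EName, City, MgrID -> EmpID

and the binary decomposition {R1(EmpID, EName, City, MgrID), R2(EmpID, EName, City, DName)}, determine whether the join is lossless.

Yes

Common attributes: R1 ∩ R2 = {EmpID, EName, City}.
Closure of {EmpID, EName, City}: City → DName applies, adding DName; DName → MgrID applies, adding MgrID. So (EmpID, EName, City)⁺ = {EmpID, EName, City, DName, MgrID}.
This closure contains every attribute of R1, so R1 ∩ R2 → R1. The join is lossless.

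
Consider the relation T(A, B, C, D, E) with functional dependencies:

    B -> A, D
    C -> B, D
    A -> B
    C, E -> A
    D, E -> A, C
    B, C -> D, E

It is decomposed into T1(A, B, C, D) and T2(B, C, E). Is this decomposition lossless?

Common attributes: T1 ∩ T2 = {B, C}.
Closure of {B, C}: B → A, D applies, adding A, D; B, C → D, E applies, adding E. So (B, C)⁺ = {A, B, C, D, E}.
This closure contains every attribute of T1, so T1 ∩ T2 → T1. The join is lossless.

Yes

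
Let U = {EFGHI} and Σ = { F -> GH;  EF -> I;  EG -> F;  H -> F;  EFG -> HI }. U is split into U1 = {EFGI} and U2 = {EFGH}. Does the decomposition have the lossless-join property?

Common attributes: U1 ∩ U2 = {EFG}.
Closure of {EFG}: F → GH applies, adding H; EF → I applies, adding I. So (EFG)⁺ = {EFGHI}.
This closure contains every attribute of U1, so U1 ∩ U2 → U1. The join is lossless.

Yes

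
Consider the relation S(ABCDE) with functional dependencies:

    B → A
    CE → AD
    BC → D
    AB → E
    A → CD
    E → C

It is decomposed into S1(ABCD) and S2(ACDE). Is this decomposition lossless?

Common attributes: S1 ∩ S2 = {ACD}.
No dependency enlarges {ACD}, so (ACD)⁺ = {ACD}.
The closure contains neither all of S1 = {ABCD} nor all of S2 = {ACDE}, so the common attributes are not a superkey of either fragment. The join is lossy.

No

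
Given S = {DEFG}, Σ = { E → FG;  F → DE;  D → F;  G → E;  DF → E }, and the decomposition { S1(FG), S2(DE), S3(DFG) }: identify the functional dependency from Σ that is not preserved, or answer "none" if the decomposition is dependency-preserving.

none

E → FG: restricted closure across fragments reaches FG.
F → DE: restricted closure across fragments reaches DE.
D → F lies within S3.
G → E: restricted closure across fragments reaches E.
DF → E: restricted closure across fragments reaches E.
Every dependency is enforceable on the fragments, so the decomposition is dependency-preserving.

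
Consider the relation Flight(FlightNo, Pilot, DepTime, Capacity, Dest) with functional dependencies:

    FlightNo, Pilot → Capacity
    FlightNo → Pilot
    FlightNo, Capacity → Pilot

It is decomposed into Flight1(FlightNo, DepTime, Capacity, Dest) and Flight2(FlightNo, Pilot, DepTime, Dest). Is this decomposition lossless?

Common attributes: Flight1 ∩ Flight2 = {FlightNo, DepTime, Dest}.
Closure of {FlightNo, DepTime, Dest}: FlightNo → Pilot applies, adding Pilot; FlightNo, Pilot → Capacity applies, adding Capacity. So (FlightNo, DepTime, Dest)⁺ = {FlightNo, Pilot, DepTime, Capacity, Dest}.
This closure contains every attribute of Flight1, so Flight1 ∩ Flight2 → Flight1. The join is lossless.

Yes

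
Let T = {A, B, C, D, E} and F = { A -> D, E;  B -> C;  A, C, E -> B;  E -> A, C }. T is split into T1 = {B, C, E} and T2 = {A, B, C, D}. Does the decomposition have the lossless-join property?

No

Common attributes: T1 ∩ T2 = {B, C}.
No dependency enlarges {B, C}, so (B, C)⁺ = {B, C}.
The closure contains neither all of T1 = {B, C, E} nor all of T2 = {A, B, C, D}, so the common attributes are not a superkey of either fragment. The join is lossy.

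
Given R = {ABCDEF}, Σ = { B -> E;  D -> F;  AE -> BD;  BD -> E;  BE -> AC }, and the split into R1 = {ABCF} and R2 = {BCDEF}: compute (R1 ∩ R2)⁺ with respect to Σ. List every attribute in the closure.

ABCDEF

R1 ∩ R2 = {BCF}.
B → E applies, adding E
BE → AC applies, adding A
AE → BD applies, adding D
Closure: {ABCDEF}.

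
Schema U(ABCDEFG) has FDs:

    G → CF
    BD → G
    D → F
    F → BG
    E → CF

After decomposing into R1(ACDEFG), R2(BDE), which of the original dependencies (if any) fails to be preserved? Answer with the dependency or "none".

F → BG

Check F → BG: no single fragment contains all of {BFG}, and the restricted closure of {F} across the fragments never reaches {BG}.
G → CF is preserved.
BD → G is preserved.
D → F is preserved.
E → CF is preserved.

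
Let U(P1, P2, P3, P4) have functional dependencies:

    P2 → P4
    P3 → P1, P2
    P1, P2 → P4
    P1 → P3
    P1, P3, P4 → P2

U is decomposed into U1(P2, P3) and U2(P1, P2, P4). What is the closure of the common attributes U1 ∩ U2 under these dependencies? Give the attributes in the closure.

P2, P4

U1 ∩ U2 = {P2}.
P2 → P4 applies, adding P4
Closure: {P2, P4}.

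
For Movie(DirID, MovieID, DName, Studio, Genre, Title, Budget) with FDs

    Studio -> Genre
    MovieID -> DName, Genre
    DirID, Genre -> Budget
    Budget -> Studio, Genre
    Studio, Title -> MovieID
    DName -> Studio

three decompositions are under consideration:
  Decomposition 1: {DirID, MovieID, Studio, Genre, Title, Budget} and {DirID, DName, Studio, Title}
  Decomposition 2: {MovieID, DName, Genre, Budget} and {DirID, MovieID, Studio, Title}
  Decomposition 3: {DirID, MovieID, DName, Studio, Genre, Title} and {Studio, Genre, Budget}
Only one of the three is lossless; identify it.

Decomposition 1

Decomposition 1: common = {DirID, Studio, Title}, closure = {DirID, MovieID, DName, Studio, Genre, Title, Budget} → lossless.
Decomposition 2: common = {MovieID}, closure = {MovieID, DName, Studio, Genre} → lossy.
Decomposition 3: common = {Studio, Genre}, closure = {Studio, Genre} → lossy.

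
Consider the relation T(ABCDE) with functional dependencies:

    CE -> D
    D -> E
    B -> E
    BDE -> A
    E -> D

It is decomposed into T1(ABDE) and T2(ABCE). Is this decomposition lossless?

Yes

Common attributes: T1 ∩ T2 = {ABE}.
Closure of {ABE}: E → D applies, adding D. So (ABE)⁺ = {ABDE}.
This closure contains every attribute of T1, so T1 ∩ T2 → T1. The join is lossless.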